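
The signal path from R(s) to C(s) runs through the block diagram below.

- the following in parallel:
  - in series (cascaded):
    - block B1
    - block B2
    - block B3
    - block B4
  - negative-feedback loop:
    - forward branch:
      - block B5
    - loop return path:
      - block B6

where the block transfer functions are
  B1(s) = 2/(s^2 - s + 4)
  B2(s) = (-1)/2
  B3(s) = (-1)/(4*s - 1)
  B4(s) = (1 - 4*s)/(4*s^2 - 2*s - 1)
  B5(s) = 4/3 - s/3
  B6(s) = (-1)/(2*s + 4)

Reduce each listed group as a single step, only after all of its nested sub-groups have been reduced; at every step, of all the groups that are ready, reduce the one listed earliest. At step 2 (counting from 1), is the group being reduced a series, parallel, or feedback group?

(1) series reduction of B1, B2, B3, B4
(2) apply the feedback formula to B5, B6
(3) parallel reduction of (B1*B2*B3*B4), [B5/(1+B5*B6)]
At step 2 the group reduced is feedback.

Final answer: feedback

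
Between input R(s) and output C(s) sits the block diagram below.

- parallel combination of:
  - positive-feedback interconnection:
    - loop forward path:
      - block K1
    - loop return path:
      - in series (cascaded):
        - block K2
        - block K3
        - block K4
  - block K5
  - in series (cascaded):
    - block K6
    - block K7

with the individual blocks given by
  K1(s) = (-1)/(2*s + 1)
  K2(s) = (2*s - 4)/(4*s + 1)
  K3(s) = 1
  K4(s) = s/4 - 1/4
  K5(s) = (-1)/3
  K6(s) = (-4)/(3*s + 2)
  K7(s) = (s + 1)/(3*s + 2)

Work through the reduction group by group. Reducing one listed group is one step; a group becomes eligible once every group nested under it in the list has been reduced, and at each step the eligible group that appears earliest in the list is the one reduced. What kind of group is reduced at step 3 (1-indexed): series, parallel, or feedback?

The answer is series.

Reasoning:
Step 1. multiply K2, K3, K4 (series)
Step 2. collapse the loop (K1 forward, (K2*K3*K4) return)
Step 3. reduce the series chain K6, K7
Step 4. reduce the parallel group [K1/(1-K1*(K2*K3*K4))], K5, (K6*K7)
Step 3: series.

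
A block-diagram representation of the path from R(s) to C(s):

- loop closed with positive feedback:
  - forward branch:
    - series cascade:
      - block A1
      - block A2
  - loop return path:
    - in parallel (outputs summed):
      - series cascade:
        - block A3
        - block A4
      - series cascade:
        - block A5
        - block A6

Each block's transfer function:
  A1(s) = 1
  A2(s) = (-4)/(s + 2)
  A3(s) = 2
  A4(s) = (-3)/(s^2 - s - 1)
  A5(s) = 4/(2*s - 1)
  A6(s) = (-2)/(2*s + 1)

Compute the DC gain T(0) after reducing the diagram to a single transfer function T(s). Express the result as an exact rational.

1. reduce the series chain A1, A2 -> (-4)/(s + 2)
2. reduce the series chain A3, A4 -> (-6)/(s^2 - s - 1)
3. reduce the series chain A5, A6 -> (-8)/(4*s^2 - 1)
4. sum the parallel branches (A3*A4), (A5*A6) -> (-32*s^2 + 8*s + 14)/(4*s^4 - 4*s^3 - 5*s^2 + s + 1)
5. reduce the feedback loop with forward (A1*A2) and return ((A3*A4)+(A5*A6)) -> (-16*s^4 + 16*s^3 + 20*s^2 - 4*s - 4)/(4*s^5 + 4*s^4 - 13*s^3 - 137*s^2 + 35*s + 58)
That last expression is T(s); at s = 0 only the constant terms survive, so T(0) = -4/58 = -2/29.

Answer: -2/29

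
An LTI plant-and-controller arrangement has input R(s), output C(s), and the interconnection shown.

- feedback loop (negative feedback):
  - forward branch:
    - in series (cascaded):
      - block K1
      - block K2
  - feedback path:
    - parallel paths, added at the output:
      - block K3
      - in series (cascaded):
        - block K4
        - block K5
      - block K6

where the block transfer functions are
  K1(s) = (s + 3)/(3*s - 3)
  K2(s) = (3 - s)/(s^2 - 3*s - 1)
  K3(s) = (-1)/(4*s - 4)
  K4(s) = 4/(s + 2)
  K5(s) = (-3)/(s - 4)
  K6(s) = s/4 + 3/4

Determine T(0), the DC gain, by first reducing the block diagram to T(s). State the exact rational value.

The answer is 6/17.

Reasoning:
Step 1 - cascade K1, K2: (9 - s^2)/(3*s^3 - 12*s^2 + 6*s + 3)
Step 2 - combine K4, K5 in series: (-12)/(s^2 - 2*s - 8)
Step 3 - reduce the parallel group K3, (K4*K5), K6: (s^4 - 16*s^2 - 56*s + 80)/(4*s^3 - 12*s^2 - 24*s + 32)
Step 4 - apply the feedback formula to (K1*K2), (K3+(K4*K5)+K6): (-4*s^5 + 12*s^4 + 60*s^3 - 140*s^2 - 216*s + 288)/(11*s^6 - 84*s^5 + 121*s^4 + 380*s^3 - 788*s^2 - 384*s + 816)
DC gain: substitute s = 0 into T(s) from step 4: T(0) = 288/816 = 6/17.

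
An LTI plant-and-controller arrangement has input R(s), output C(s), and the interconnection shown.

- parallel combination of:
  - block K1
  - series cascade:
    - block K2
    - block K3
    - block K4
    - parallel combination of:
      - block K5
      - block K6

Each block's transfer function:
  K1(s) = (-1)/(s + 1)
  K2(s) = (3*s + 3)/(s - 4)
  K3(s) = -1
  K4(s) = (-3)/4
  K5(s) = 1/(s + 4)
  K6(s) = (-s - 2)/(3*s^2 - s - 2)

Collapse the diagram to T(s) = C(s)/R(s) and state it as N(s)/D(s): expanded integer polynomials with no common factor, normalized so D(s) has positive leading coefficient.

1. parallel reduction of K5, K6 gives (2*s^2 - 7*s - 10)/(3*s^3 + 11*s^2 - 6*s - 8)
2. reduce the series chain K2, K3, K4, (K5+K6) gives (18*s^3 - 45*s^2 - 153*s - 90)/(12*s^4 - 4*s^3 - 200*s^2 + 64*s + 128)
3. add K1, (K2*K3*K4*(K5+K6)) (parallel) - this is the overall T(s), already in the required normalized form

Hence the answer: (6*s^4 - 23*s^3 + 2*s^2 - 307*s - 218)/(12*s^5 + 8*s^4 - 204*s^3 - 136*s^2 + 192*s + 128)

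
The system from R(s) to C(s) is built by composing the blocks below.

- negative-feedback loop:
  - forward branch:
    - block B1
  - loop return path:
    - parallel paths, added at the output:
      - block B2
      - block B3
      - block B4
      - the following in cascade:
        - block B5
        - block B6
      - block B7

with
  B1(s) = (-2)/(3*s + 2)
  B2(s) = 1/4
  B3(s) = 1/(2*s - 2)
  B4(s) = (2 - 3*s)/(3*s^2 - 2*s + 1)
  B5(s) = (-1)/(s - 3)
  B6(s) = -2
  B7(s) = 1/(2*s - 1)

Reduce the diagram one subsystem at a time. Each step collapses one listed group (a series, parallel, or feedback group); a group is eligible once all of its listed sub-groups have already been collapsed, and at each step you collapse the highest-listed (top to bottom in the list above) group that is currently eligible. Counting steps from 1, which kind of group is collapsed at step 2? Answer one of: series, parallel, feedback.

Step 1. cascade B5, B6
Step 2. sum the parallel branches B2, B3, B4, (B5*B6), B7
Step 3. collapse the loop (B1 forward, (B2+B3+B4+(B5*B6)+B7) return)
The group at step 2 is a parallel group.

Hence the answer: parallel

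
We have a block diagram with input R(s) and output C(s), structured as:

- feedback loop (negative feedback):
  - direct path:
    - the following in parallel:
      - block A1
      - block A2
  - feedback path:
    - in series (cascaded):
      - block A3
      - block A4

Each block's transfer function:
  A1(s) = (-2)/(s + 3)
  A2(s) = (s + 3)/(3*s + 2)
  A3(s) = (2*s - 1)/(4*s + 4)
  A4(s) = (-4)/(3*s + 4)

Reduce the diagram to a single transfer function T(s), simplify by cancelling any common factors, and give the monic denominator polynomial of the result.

(1) sum the parallel branches A1, A2; result (s^2 + 5)/(3*s^2 + 11*s + 6)
(2) reduce the series chain A3, A4; result (1 - 2*s)/(3*s^2 + 7*s + 4)
(3) close the feedback loop around (A1+A2), (A3*A4); result (3*s^4 + 7*s^3 + 19*s^2 + 35*s + 20)/(9*s^4 + 52*s^3 + 108*s^2 + 76*s + 29)
T(s) is the step-3 result (common factors already cancelled). Leading coefficient of the denominator: 9. Divide through by 9 for the monic polynomial.

Answer: s^4 + 52*s^3/9 + 12*s^2 + 76*s/9 + 29/9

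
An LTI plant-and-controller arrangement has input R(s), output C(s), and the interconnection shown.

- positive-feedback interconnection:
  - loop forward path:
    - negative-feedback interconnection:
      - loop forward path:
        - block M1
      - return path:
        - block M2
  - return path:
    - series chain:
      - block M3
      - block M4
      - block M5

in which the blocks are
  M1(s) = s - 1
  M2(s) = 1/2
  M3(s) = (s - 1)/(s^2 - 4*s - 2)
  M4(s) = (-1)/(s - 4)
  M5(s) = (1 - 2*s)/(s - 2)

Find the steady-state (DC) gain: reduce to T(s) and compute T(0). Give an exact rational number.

[1] reduce the feedback loop with forward M1 and return M2 = (2*s - 2)/(s + 1)
[2] reduce the series chain M3, M4, M5 = (2*s^2 - 3*s + 1)/(s^4 - 10*s^3 + 30*s^2 - 20*s - 16)
[3] apply the feedback formula to [M1/(1+M1*M2)], (M3*M4*M5) = (2*s^5 - 22*s^4 + 80*s^3 - 100*s^2 + 8*s + 32)/(s^5 - 9*s^4 + 16*s^3 + 20*s^2 - 44*s - 14)
Evaluating the step-3 result (the overall T(s)) at s = 0 gives T(0) = 32/(-14) = -16/7.

Therefore the answer is -16/7.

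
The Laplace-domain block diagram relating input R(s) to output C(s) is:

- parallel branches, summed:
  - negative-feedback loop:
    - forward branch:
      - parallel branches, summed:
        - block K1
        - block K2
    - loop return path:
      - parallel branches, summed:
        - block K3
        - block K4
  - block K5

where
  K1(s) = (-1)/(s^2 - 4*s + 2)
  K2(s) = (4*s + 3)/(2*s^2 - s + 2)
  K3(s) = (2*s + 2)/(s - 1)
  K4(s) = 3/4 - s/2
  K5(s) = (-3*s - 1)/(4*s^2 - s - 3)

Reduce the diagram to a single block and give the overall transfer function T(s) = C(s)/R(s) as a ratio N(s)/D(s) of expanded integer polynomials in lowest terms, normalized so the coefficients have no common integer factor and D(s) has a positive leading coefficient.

Step 1. parallel reduction of K1, K2 -> (4*s^3 - 15*s^2 - 3*s + 4)/(2*s^4 - 9*s^3 + 10*s^2 - 10*s + 4)
Step 2. combine K3, K4 in parallel -> (-2*s^2 + 13*s + 5)/(4*s - 4)
Step 3. close the feedback loop around (K1+K2), (K3+K4) -> (16*s^4 - 76*s^3 + 48*s^2 + 28*s - 16)/(38*s^4 - 93*s^3 - 202*s^2 + 93*s + 4)
Step 4. add [(K1+K2)/(1+(K1+K2)*(K3+K4))], K5 (parallel), which is the overall transfer function T(s) = C(s)/R(s) in lowest terms

Answer: (64*s^6 - 434*s^5 + 461*s^4 + 991*s^3 - 313*s^2 - 173*s + 44)/(152*s^6 - 410*s^5 - 829*s^4 + 853*s^3 + 529*s^2 - 283*s - 12)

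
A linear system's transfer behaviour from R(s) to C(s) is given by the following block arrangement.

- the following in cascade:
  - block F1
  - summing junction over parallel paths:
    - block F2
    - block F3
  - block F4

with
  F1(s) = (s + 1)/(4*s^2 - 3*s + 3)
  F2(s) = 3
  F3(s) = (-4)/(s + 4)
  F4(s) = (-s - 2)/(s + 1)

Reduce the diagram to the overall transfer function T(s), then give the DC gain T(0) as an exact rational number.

[1] add F2, F3 (parallel) -> (3*s + 8)/(s + 4)
[2] multiply F1, (F2+F3), F4 (series) -> (-3*s^2 - 14*s - 16)/(4*s^3 + 13*s^2 - 9*s + 12)
That last expression is T(s); at s = 0 only the constant terms survive, so T(0) = -16/12 = -4/3.

Answer: -4/3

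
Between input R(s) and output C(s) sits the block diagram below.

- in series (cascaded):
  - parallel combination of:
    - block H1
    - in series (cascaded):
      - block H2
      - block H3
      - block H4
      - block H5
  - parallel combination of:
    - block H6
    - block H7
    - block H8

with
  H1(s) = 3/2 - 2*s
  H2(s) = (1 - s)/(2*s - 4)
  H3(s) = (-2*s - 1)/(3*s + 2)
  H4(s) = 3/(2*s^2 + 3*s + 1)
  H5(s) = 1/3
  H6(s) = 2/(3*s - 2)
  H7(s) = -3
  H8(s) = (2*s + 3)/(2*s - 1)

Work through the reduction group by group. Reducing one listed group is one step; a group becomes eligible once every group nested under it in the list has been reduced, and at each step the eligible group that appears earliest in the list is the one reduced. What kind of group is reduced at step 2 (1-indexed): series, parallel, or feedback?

Step 1. reduce the series chain H2, H3, H4, H5
Step 2. sum the parallel branches H1, (H2*H3*H4*H5)
Step 3. parallel reduction of H6, H7, H8
Step 4. multiply (H1+(H2*H3*H4*H5)), (H6+H7+H8) (series)
The group at step 2 is a parallel group.

Final answer: parallel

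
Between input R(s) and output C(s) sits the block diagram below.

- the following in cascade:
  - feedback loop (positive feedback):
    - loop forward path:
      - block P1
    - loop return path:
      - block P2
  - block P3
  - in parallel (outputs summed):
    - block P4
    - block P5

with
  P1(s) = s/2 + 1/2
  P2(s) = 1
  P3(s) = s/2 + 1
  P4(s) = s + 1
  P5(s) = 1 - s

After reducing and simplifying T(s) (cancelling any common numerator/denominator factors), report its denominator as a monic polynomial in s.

Step 1 - apply the feedback formula to P1, P2 gives (-s - 1)/(s - 1)
Step 2 - combine P4, P5 in parallel gives 2
Step 3 - multiply [P1/(1-P1*P2)], P3, (P4+P5) (series) gives (-s^2 - 3*s - 2)/(s - 1)
T(s) is the step-3 result (common factors already cancelled). Leading coefficient of the denominator: 1, so no rescaling is needed.

Answer: s - 1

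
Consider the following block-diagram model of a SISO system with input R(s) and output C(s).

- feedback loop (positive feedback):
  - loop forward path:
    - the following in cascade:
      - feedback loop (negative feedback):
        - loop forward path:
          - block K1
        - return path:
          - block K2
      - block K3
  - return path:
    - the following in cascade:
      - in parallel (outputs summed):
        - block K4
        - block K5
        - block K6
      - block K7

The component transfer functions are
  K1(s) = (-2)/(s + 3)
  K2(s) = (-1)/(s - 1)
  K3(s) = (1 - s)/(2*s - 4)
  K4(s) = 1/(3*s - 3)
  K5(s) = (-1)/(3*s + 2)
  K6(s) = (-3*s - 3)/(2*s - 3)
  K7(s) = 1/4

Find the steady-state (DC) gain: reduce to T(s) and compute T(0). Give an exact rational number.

First reduce the diagram to T(s).

[1] feedback reduction of K1, K2: (2 - 2*s)/(s^2 + 2*s - 1)
[2] reduce the series chain [K1/(1+K1*K2)], K3: (s^2 - 2*s + 1)/(s^3 - 5*s + 2)
[3] reduce the parallel group K4, K5, K6: (-27*s^3 - 18*s^2 + 37*s + 3)/(18*s^3 - 33*s^2 - 3*s + 18)
[4] series reduction of (K4+K5+K6), K7: (-27*s^3 - 18*s^2 + 37*s + 3)/(72*s^3 - 132*s^2 - 12*s + 72)
[5] feedback reduction of ([K1/(1+K1*K2)]*K3), ((K4+K5+K6)*K7): (72*s^4 - 204*s^3 + 120*s^2 + 84*s - 72)/(72*s^5 - 33*s^4 - 441*s^3 + 389*s^2 + 274*s - 141)
That last expression is T(s); at s = 0 only the constant terms survive, so T(0) = -72/(-141) = 24/47.

Answer: 24/47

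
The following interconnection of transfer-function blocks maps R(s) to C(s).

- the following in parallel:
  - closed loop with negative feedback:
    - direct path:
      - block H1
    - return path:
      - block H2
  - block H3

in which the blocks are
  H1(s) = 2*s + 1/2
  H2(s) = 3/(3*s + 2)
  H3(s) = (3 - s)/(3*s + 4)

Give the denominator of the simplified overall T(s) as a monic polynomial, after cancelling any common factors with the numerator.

[1] close the feedback loop around H1, H2; result (12*s^2 + 11*s + 2)/(18*s + 7)
[2] sum the parallel branches [H1/(1+H1*H2)], H3; result (36*s^3 + 63*s^2 + 97*s + 29)/(54*s^2 + 93*s + 28)
T(s) is the step-2 result (common factors already cancelled). Leading coefficient of the denominator: 54. Divide through by 54 for the monic polynomial.

Answer: s^2 + 31*s/18 + 14/27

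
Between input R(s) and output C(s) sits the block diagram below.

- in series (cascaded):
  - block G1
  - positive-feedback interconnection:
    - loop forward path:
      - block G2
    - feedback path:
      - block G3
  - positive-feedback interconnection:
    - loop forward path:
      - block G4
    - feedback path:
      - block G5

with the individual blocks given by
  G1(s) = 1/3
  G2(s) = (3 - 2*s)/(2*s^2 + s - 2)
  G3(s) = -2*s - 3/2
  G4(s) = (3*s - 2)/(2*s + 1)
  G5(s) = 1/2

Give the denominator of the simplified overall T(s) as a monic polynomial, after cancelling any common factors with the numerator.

First reduce the diagram to T(s).

[1] reduce the feedback loop with forward G2 and return G3: (4*s - 6)/(4*s^2 - 8*s - 5)
[2] reduce the feedback loop with forward G4 and return G5: (6*s - 4)/(s + 4)
[3] series reduction of G1, [G2/(1-G2*G3)], [G4/(1-G4*G5)]: (24*s^2 - 52*s + 24)/(12*s^3 + 24*s^2 - 111*s - 60)
T(s) is the step-3 result (common factors already cancelled). Leading coefficient of the denominator: 12. Divide through by 12 for the monic polynomial.

Answer: s^3 + 2*s^2 - 37*s/4 - 5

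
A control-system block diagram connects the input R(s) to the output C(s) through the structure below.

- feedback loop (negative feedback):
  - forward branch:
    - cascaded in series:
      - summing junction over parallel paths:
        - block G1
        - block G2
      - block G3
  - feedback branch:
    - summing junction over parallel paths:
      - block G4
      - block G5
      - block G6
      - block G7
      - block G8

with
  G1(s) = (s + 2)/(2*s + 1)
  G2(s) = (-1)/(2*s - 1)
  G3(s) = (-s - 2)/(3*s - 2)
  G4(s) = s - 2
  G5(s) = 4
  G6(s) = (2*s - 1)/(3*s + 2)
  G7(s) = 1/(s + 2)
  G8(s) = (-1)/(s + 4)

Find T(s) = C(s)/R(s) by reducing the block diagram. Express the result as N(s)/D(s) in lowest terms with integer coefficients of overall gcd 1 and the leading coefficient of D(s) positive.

Step 1 - combine G1, G2 in parallel = (2*s^2 + s - 3)/(4*s^2 - 1)
Step 2 - combine (G1+G2), G3 in series = (-2*s^3 - 5*s^2 + s + 6)/(12*s^3 - 8*s^2 - 3*s + 2)
Step 3 - sum the parallel branches G4, G5, G6, G7, G8 = (3*s^4 + 28*s^3 + 87*s^2 + 104*s + 28)/(3*s^3 + 20*s^2 + 36*s + 16)
Step 4 - apply the feedback formula to ((G1+G2)*G3), (G4+G5+G6+G7+G8), which is the overall transfer function T(s) = C(s)/R(s) in lowest terms

Final answer: (6*s^5 + 43*s^4 + 83*s^3 + 8*s^2 - 92*s - 48)/(6*s^6 + 23*s^5 + 49*s^4 + 236*s^3 - s^2 - 288*s - 100)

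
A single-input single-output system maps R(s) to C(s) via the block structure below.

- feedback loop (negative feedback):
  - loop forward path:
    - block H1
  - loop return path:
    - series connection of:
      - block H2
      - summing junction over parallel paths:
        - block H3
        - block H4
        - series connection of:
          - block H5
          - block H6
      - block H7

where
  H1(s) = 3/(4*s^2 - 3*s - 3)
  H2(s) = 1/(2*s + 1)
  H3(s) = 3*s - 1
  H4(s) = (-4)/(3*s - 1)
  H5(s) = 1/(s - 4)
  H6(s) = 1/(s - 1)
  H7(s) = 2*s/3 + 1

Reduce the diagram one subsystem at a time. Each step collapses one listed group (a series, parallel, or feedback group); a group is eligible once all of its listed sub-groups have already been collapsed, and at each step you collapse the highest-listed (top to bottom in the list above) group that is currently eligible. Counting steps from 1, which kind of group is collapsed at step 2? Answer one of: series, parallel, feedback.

Answer: parallel

Working:
Step 1. series reduction of H5, H6
Step 2. combine H3, H4, (H5*H6) in parallel
Step 3. series reduction of H2, (H3+H4+(H5*H6)), H7
Step 4. collapse the loop (H1 forward, (H2*(H3+H4+(H5*H6))*H7) return)
So the answer for step 2 is parallel.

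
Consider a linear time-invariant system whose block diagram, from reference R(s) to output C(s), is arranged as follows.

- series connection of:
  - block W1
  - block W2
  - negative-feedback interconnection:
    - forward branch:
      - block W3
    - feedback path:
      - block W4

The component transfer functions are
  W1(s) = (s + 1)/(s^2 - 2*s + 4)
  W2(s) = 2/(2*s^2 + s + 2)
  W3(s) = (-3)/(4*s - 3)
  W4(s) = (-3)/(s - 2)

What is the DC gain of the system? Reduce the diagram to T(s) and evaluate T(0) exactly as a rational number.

The answer is 1/10.

Reasoning:
1. collapse the loop (W3 forward, W4 return), giving (6 - 3*s)/(4*s^2 - 11*s + 15)
2. series reduction of W1, W2, [W3/(1+W3*W4)], giving (-6*s^2 + 6*s + 12)/(8*s^6 - 34*s^5 + 95*s^4 - 133*s^3 + 152*s^2 - 88*s + 120)
DC gain: substitute s = 0 into T(s) from step 2: T(0) = 12/120 = 1/10.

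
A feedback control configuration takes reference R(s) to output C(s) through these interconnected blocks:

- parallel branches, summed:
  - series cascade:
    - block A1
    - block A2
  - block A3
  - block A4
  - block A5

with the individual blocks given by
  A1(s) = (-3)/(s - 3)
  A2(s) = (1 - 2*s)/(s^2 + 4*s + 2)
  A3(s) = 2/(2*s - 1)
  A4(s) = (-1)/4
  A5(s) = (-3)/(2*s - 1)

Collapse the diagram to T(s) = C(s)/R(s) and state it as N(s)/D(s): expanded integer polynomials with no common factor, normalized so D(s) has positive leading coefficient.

The answer is (-2*s^4 - 5*s^3 + 65*s^2 - 6*s + 30)/(8*s^4 + 4*s^3 - 84*s^2 - 8*s + 24).

Reasoning:
Step 1 - reduce the series chain A1, A2 -> (6*s - 3)/(s^3 + s^2 - 10*s - 6)
Step 2 - combine (A1*A2), A3, A4, A5 in parallel; the result is T(s) itself (integer coefficients, no common factor, positive leading denominator coefficient)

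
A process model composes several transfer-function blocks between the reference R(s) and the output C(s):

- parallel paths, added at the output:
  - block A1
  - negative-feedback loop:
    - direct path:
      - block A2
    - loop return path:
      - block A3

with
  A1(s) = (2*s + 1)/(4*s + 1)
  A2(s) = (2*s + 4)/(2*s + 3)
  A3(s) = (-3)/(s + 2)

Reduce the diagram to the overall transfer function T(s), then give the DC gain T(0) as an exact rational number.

Answer: -1/3

Working:
Step 1: close the feedback loop around A2, A3; result (2*s + 4)/(2*s - 3)
Step 2: add A1, [A2/(1+A2*A3)] (parallel); result (12*s^2 + 14*s + 1)/(8*s^2 - 10*s - 3)
The step-2 result is T(s). Setting s = 0: T(0) = 1/(-3) = -1/3.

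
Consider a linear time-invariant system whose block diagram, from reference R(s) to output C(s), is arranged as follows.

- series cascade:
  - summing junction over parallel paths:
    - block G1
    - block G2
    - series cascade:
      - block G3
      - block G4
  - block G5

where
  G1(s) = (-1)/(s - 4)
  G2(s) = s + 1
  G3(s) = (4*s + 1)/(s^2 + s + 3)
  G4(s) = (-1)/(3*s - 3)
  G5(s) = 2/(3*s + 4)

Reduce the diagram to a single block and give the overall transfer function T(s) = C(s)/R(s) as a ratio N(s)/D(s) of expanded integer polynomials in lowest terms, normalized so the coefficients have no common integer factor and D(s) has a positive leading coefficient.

(1) cascade G3, G4: (-4*s - 1)/(3*s^3 + 6*s - 9)
(2) add G1, G2, (G3*G4) (parallel): (3*s^5 - 9*s^4 - 9*s^3 - 31*s^2 + 12*s + 49)/(3*s^4 - 12*s^3 + 6*s^2 - 33*s + 36)
(3) cascade (G1+G2+(G3*G4)), G5, giving the overall T(s)

Final answer: (6*s^5 - 18*s^4 - 18*s^3 - 62*s^2 + 24*s + 98)/(9*s^5 - 24*s^4 - 30*s^3 - 75*s^2 - 24*s + 144)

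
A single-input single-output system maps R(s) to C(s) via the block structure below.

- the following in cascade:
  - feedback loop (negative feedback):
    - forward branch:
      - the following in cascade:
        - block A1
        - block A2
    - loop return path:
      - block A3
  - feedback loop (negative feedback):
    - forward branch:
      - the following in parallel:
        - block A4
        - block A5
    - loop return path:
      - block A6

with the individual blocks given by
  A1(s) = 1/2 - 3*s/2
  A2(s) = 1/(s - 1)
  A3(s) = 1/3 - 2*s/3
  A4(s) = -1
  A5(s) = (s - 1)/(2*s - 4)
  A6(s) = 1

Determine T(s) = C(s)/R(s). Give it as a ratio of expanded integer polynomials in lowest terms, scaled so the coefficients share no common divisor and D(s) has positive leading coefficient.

Step 1: cascade A1, A2 -> (1 - 3*s)/(2*s - 2)
Step 2: apply the feedback formula to (A1*A2), A3 -> (3 - 9*s)/(6*s^2 + s - 5)
Step 3: add A4, A5 (parallel) -> (3 - s)/(2*s - 4)
Step 4: feedback reduction of (A4+A5), A6 -> (3 - s)/(s - 1)
Step 5: reduce the series chain [(A1*A2)/(1+(A1*A2)*A3)], [(A4+A5)/(1+(A4+A5)*A6)]; the result is T(s) itself (integer coefficients, no common factor, positive leading denominator coefficient)

Final answer: (9*s^2 - 30*s + 9)/(6*s^3 - 5*s^2 - 6*s + 5)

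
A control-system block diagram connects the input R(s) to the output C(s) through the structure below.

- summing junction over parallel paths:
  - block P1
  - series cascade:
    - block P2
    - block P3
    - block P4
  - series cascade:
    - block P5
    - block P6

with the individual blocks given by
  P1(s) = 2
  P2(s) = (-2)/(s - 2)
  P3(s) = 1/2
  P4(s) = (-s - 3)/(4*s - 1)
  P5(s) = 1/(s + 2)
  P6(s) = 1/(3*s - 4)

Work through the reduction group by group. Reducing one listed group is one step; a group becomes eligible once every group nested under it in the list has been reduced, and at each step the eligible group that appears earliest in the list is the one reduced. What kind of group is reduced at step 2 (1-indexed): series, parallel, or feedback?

Step 1: series reduction of P2, P3, P4
Step 2: combine P5, P6 in series
Step 3: reduce the parallel group P1, (P2*P3*P4), (P5*P6)
At step 2 the group reduced is series.

Therefore the answer is series.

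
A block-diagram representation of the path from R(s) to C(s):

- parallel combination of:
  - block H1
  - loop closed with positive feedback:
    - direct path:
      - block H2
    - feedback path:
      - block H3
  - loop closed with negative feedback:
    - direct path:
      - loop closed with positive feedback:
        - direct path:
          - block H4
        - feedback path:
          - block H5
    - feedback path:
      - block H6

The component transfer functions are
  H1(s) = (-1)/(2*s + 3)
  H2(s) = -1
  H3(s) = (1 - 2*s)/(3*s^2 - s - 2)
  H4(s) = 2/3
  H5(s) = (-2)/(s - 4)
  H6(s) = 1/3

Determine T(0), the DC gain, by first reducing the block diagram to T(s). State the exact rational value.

Reducing step by step:

Step 1 - reduce the feedback loop with forward H2 and return H3 gives (-3*s^2 + s + 2)/(3*s^2 - 3*s - 1)
Step 2 - feedback reduction of H4, H5 gives (2*s - 8)/(3*s - 8)
Step 3 - reduce the feedback loop with forward [H4/(1-H4*H5)] and return H6 gives (6*s - 24)/(11*s - 32)
Step 4 - reduce the parallel group H1, [H2/(1-H2*H3)], [[H4/(1-H4*H5)]/(1+[H4/(1-H4*H5)]*H6)] gives (-30*s^4 - 44*s^3 + 292*s^2 + 3*s - 152)/(66*s^4 - 159*s^3 - 217*s^2 + 319*s + 96)
Step 4 gives the overall T(s). Then T(0) = -152/96 = -19/12.

Answer: -19/12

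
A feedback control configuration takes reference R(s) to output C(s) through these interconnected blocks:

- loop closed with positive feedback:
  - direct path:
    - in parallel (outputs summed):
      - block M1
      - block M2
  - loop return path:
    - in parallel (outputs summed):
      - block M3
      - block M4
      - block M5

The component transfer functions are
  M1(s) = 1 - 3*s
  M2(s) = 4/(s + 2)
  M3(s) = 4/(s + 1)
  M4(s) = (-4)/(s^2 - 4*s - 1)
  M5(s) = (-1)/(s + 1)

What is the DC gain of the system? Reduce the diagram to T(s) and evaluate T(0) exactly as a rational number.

The answer is -3/20.

Reasoning:
Step 1 - parallel reduction of M1, M2; result (-3*s^2 - 5*s + 6)/(s + 2)
Step 2 - reduce the parallel group M3, M4, M5; result (3*s^2 - 16*s - 7)/(s^3 - 3*s^2 - 5*s - 1)
Step 3 - feedback reduction of (M1+M2), (M3+M4+M5); result (-3*s^5 + 4*s^4 + 36*s^3 + 10*s^2 - 25*s - 6)/(10*s^4 - 34*s^3 - 130*s^2 + 50*s + 40)
Step 3 gives the overall T(s). Then T(0) = -6/40 = -3/20.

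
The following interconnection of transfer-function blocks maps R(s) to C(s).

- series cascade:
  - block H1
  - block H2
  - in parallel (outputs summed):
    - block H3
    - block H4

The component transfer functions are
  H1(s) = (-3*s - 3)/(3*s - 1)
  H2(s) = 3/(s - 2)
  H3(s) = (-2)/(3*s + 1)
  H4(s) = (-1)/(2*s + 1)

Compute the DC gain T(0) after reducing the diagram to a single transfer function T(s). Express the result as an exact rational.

Reducing step by step:

Step 1 - combine H3, H4 in parallel; result (-7*s - 3)/(6*s^2 + 5*s + 1)
Step 2 - series reduction of H1, H2, (H3+H4); result (63*s^2 + 90*s + 27)/(18*s^4 - 27*s^3 - 20*s^2 + 3*s + 2)
Evaluating the step-2 result (the overall T(s)) at s = 0 gives T(0) = 27/2.

Answer: 27/2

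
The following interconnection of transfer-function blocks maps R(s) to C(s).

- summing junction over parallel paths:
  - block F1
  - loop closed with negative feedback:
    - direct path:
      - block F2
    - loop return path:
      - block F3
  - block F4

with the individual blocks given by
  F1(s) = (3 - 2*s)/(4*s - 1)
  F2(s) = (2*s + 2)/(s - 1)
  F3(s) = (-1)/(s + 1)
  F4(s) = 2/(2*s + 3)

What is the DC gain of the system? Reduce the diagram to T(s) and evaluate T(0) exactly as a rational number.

(1) feedback reduction of F2, F3; result (2*s + 2)/(s - 3)
(2) sum the parallel branches F1, [F2/(1+F2*F3)], F4; result (12*s^3 + 56*s^2 - 3*s - 27)/(8*s^3 - 14*s^2 - 33*s + 9)
DC gain: substitute s = 0 into T(s) from step 2: T(0) = -27/9 = -3.

Therefore the answer is -3.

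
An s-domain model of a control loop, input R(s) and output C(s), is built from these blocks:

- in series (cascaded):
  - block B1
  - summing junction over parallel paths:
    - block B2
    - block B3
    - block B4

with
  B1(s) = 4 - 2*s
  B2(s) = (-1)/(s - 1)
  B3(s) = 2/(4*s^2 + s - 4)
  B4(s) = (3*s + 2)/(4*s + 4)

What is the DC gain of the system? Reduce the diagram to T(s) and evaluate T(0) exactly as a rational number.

[1] parallel reduction of B2, B3, B4, giving (12*s^4 - 17*s^3 - 33*s^2 + 14*s + 16)/(16*s^4 + 4*s^3 - 32*s^2 - 4*s + 16)
[2] series reduction of B1, (B2+B3+B4), giving (-12*s^5 + 41*s^4 - s^3 - 80*s^2 + 12*s + 32)/(8*s^4 + 2*s^3 - 16*s^2 - 2*s + 8)
The step-2 result is T(s). Setting s = 0: T(0) = 32/8 = 4.

Final answer: 4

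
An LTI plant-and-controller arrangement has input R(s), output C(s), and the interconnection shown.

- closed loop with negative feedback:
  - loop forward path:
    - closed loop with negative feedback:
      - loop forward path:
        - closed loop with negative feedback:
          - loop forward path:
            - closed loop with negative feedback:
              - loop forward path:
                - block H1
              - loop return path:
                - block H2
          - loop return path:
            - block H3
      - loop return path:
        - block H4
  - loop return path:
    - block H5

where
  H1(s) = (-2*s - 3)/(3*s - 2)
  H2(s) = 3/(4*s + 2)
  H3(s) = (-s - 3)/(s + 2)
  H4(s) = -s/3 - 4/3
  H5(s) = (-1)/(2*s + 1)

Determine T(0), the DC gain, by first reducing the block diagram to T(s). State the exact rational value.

Answer: -3/5

Working:
1. close the feedback loop around H1, H2 gives (-8*s^2 - 16*s - 6)/(12*s^2 - 8*s - 13)
2. collapse the loop ([H1/(1+H1*H2)] forward, H3 return) gives (-8*s^3 - 32*s^2 - 38*s - 12)/(20*s^3 + 56*s^2 + 25*s - 8)
3. collapse the loop ([[H1/(1+H1*H2)]/(1+[H1/(1+H1*H2)]*H3)] forward, H4 return) gives (-24*s^3 - 96*s^2 - 114*s - 36)/(8*s^4 + 124*s^3 + 334*s^2 + 239*s + 24)
4. apply the feedback formula to [[[H1/(1+H1*H2)]/(1+[H1/(1+H1*H2)]*H3)]/(1+[[H1/(1+H1*H2)]/(1+[H1/(1+H1*H2)]*H3)]*H4)], H5 gives (-24*s^3 - 96*s^2 - 114*s - 36)/(8*s^4 + 124*s^3 + 346*s^2 + 281*s + 60)
The step-4 result is T(s). Setting s = 0: T(0) = -36/60 = -3/5.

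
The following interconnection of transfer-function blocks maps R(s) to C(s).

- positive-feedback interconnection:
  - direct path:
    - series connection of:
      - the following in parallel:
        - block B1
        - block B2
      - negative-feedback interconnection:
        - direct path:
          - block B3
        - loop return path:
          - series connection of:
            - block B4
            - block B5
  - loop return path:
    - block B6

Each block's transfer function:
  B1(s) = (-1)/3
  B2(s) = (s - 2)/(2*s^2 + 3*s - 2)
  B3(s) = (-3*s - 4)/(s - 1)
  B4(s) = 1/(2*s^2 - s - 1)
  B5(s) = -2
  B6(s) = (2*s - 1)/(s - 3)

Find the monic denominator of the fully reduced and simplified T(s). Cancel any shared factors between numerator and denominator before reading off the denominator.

First reduce the diagram to T(s).

Step 1. parallel reduction of B1, B2: (-2*s^2 - 4)/(6*s^2 + 9*s - 6)
Step 2. multiply B4, B5 (series): (-2)/(2*s^2 - s - 1)
Step 3. reduce the feedback loop with forward B3 and return (B4*B5): (-6*s^3 - 5*s^2 + 7*s + 4)/(2*s^3 - 3*s^2 + 6*s + 9)
Step 4. combine (B1+B2), [B3/(1+B3*(B4*B5))] in series: (12*s^5 + 10*s^4 + 10*s^3 + 12*s^2 - 28*s - 16)/(12*s^5 - 3*s^3 + 126*s^2 + 45*s - 54)
Step 5. collapse the loop (((B1+B2)*[B3/(1+B3*(B4*B5))]) forward, B6 return): (-12*s^6 + 26*s^5 + 20*s^4 + 18*s^3 + 64*s^2 - 68*s - 48)/(12*s^6 + 44*s^5 + 13*s^4 - 121*s^3 + 265*s^2 + 185*s - 146)
No further cancellation is possible in the step-5 result, so that is T(s). Its denominator becomes monic after dividing by the leading coefficient 12.

Answer: s^6 + 11*s^5/3 + 13*s^4/12 - 121*s^3/12 + 265*s^2/12 + 185*s/12 - 73/6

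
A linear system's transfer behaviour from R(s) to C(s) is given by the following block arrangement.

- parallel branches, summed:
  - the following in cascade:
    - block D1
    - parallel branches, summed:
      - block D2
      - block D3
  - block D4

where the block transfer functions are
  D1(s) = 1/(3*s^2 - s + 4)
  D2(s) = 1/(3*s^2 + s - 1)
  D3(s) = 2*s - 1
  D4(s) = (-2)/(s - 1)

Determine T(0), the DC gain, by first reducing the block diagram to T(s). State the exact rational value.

(1) sum the parallel branches D2, D3: (6*s^3 - s^2 - 3*s + 2)/(3*s^2 + s - 1)
(2) cascade D1, (D2+D3): (6*s^3 - s^2 - 3*s + 2)/(9*s^4 + 8*s^2 + 5*s - 4)
(3) reduce the parallel group (D1*(D2+D3)), D4: (-12*s^4 - 7*s^3 - 18*s^2 - 5*s + 6)/(9*s^5 - 9*s^4 + 8*s^3 - 3*s^2 - 9*s + 4)
The step-3 result is T(s). Setting s = 0: T(0) = 6/4 = 3/2.

Therefore the answer is 3/2.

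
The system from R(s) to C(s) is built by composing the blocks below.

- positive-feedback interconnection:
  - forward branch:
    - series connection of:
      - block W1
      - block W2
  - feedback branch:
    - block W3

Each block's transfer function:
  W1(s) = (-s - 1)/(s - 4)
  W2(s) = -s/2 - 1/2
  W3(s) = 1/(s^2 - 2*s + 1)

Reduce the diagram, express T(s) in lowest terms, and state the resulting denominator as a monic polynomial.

Step 1: cascade W1, W2, giving (s^2 + 2*s + 1)/(2*s - 8)
Step 2: apply the feedback formula to (W1*W2), W3, giving (s^4 - 2*s^2 + 1)/(2*s^3 - 13*s^2 + 16*s - 9)
The result of step 2 is T(s) in lowest terms. Its denominator has leading coefficient 2; dividing the denominator through by 2 makes it monic.

Answer: s^3 - 13*s^2/2 + 8*s - 9/2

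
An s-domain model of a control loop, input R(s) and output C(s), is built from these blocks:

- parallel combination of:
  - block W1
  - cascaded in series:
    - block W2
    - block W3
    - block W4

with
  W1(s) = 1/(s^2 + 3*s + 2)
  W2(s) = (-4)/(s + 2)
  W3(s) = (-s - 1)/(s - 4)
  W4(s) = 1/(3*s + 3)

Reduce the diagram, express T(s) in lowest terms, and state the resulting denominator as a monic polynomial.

The answer is s^3 - s^2 - 10*s - 8.

Reasoning:
[1] series reduction of W2, W3, W4 -> 4/(3*s^2 - 6*s - 24)
[2] sum the parallel branches W1, (W2*W3*W4) -> (7*s - 8)/(3*s^3 - 3*s^2 - 30*s - 24)
The result of step 2 is T(s) in lowest terms. Its denominator has leading coefficient 3; dividing the denominator through by 3 makes it monic.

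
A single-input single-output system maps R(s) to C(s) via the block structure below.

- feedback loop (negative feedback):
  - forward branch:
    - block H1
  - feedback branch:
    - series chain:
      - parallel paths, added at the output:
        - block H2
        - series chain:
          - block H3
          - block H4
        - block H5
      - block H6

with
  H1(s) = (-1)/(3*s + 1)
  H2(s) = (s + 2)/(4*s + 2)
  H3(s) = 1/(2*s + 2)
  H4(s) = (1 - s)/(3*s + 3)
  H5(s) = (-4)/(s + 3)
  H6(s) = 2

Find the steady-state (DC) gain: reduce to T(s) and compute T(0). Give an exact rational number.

Step 1. multiply H3, H4 (series) = (1 - s)/(6*s^2 + 12*s + 6)
Step 2. reduce the parallel group H2, (H3*H4), H5 = (3*s^4 - 29*s^3 - 74*s^2 - 41*s - 3)/(12*s^4 + 66*s^3 + 114*s^2 + 78*s + 18)
Step 3. reduce the series chain (H2+(H3*H4)+H5), H6 = (3*s^4 - 29*s^3 - 74*s^2 - 41*s - 3)/(6*s^4 + 33*s^3 + 57*s^2 + 39*s + 9)
Step 4. apply the feedback formula to H1, ((H2+(H3*H4)+H5)*H6) = (-6*s^4 - 33*s^3 - 57*s^2 - 39*s - 9)/(18*s^5 + 102*s^4 + 233*s^3 + 248*s^2 + 107*s + 12)
Step 4 gives the overall T(s). Then T(0) = -9/12 = -3/4.

Therefore the answer is -3/4.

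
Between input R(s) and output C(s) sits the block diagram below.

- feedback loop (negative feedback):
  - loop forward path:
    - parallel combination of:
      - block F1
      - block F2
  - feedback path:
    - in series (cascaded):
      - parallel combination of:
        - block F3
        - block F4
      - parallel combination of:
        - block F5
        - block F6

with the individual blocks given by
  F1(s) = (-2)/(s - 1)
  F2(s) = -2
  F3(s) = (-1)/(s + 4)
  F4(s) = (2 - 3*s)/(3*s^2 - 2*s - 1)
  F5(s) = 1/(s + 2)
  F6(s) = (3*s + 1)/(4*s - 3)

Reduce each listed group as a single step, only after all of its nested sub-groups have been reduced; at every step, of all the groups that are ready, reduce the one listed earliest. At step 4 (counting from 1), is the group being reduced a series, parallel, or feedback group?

Step 1: add F1, F2 (parallel)
Step 2: add F3, F4 (parallel)
Step 3: combine F5, F6 in parallel
Step 4: cascade (F3+F4), (F5+F6)
Step 5: close the feedback loop around (F1+F2), ((F3+F4)*(F5+F6))
So the answer for step 4 is series.

Answer: series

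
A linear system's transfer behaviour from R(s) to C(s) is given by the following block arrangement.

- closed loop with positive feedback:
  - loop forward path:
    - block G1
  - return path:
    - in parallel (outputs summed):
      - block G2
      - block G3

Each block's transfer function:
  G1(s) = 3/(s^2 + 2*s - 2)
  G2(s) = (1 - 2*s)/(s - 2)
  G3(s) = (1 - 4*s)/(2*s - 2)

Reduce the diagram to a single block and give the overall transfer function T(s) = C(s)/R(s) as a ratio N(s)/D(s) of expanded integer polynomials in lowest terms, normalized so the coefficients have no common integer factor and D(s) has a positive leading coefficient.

[1] sum the parallel branches G2, G3 -> (-8*s^2 + 15*s - 4)/(2*s^2 - 6*s + 4)
[2] collapse the loop (G1 forward, (G2+G3) return); the result is T(s) itself (integer coefficients, no common factor, positive leading denominator coefficient)

Therefore the answer is (6*s^2 - 18*s + 12)/(2*s^4 - 2*s^3 + 12*s^2 - 25*s + 4).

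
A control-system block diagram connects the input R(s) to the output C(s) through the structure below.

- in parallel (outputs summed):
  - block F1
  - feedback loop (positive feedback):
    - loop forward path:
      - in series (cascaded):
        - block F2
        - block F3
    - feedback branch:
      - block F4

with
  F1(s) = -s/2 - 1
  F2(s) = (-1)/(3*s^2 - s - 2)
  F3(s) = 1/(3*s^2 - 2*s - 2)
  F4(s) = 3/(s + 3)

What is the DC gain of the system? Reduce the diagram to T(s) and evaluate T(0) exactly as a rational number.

[1] multiply F2, F3 (series): (-1)/(9*s^4 - 9*s^3 - 10*s^2 + 6*s + 4)
[2] feedback reduction of (F2*F3), F4: (-s - 3)/(9*s^5 + 18*s^4 - 37*s^3 - 24*s^2 + 22*s + 15)
[3] parallel reduction of F1, [(F2*F3)/(1-(F2*F3)*F4)]: (-9*s^6 - 36*s^5 + s^4 + 98*s^3 + 26*s^2 - 61*s - 36)/(18*s^5 + 36*s^4 - 74*s^3 - 48*s^2 + 44*s + 30)
Step 3 gives the overall T(s). Then T(0) = -36/30 = -6/5.

Final answer: -6/5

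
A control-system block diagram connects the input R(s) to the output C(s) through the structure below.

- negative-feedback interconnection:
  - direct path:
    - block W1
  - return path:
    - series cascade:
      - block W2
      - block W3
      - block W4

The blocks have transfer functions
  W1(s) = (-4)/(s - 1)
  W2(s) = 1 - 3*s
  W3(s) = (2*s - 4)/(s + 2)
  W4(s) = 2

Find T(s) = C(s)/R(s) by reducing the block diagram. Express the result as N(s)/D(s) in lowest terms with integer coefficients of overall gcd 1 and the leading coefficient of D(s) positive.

1. multiply W2, W3, W4 (series); result (-12*s^2 + 28*s - 8)/(s + 2)
2. apply the feedback formula to W1, (W2*W3*W4), which is the overall transfer function T(s) = C(s)/R(s) in lowest terms

Final answer: (-4*s - 8)/(49*s^2 - 111*s + 30)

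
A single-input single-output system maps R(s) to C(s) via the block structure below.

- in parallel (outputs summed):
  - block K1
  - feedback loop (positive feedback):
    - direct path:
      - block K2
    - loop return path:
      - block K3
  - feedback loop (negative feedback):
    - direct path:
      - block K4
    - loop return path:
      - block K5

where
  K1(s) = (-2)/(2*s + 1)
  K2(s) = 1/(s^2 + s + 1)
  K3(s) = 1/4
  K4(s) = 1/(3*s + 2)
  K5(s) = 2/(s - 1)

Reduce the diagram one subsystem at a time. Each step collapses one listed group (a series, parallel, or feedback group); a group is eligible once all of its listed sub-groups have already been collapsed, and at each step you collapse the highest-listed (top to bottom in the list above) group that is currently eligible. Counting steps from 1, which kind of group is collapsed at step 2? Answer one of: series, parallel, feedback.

Reducing step by step:

1. close the feedback loop around K2, K3
2. close the feedback loop around K4, K5
3. sum the parallel branches K1, [K2/(1-K2*K3)], [K4/(1+K4*K5)]
Step 2: feedback.

Answer: feedback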